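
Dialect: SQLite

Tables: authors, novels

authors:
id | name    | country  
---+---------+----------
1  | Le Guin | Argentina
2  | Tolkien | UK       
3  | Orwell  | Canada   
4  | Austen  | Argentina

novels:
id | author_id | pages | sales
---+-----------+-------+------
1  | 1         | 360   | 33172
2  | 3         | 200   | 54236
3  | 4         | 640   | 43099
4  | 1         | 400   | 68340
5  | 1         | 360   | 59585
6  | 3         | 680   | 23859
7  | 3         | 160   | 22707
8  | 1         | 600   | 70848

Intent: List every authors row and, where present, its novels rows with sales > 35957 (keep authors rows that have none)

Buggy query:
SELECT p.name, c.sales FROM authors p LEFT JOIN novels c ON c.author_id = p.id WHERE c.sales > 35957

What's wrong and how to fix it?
Bug: A WHERE condition on the right-hand table after LEFT JOIN drops unmatched parents

Fix: Put 'c.sales > 35957' in the JOIN's ON clause instead of WHERE

Corrected query:
SELECT p.name, c.sales FROM authors p LEFT JOIN novels c ON c.author_id = p.id AND c.sales > 35957

Result:
name    | sales
--------+------
Le Guin | 59585
Le Guin | 68340
Le Guin | 70848
Tolkien | NULL 
Orwell  | 54236
Austen  | 43099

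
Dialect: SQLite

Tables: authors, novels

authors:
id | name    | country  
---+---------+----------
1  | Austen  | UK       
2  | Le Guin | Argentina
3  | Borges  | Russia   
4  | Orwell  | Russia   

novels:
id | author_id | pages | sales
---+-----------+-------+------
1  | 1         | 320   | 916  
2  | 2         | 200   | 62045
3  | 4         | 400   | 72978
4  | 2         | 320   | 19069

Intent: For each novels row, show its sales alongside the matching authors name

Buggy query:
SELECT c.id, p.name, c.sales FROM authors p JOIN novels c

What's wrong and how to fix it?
Bug: Missing join condition: each novels row is matched to all authors rows instead of just its own

Fix: Specify the join condition linking the foreign key to the parent id

Corrected query:
SELECT c.id, p.name, c.sales FROM authors p JOIN novels c ON c.author_id = p.id

Result:
id | name    | sales
---+---------+------
1  | Austen  | 916  
2  | Le Guin | 62045
3  | Orwell  | 72978
4  | Le Guin | 19069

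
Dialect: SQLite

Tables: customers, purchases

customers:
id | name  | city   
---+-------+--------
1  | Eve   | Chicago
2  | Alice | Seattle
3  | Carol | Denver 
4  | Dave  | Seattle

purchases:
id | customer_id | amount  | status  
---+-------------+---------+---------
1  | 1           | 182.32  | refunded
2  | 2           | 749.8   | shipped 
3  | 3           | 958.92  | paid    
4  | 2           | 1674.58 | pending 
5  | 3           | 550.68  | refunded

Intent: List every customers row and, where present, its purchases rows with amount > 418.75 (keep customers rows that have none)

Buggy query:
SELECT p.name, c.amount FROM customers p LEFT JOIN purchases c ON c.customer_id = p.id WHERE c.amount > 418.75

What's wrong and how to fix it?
Bug: Filtering c.amount in WHERE discards the NULL rows produced by LEFT JOIN, turning it into an inner join

Fix: Put 'c.amount > 418.75' in the JOIN's ON clause instead of WHERE

Corrected query:
SELECT p.name, c.amount FROM customers p LEFT JOIN purchases c ON c.customer_id = p.id AND c.amount > 418.75

Result:
name  | amount 
------+--------
Eve   | NULL   
Alice | 749.8  
Alice | 1674.58
Carol | 550.68 
Carol | 958.92 
Dave  | NULL   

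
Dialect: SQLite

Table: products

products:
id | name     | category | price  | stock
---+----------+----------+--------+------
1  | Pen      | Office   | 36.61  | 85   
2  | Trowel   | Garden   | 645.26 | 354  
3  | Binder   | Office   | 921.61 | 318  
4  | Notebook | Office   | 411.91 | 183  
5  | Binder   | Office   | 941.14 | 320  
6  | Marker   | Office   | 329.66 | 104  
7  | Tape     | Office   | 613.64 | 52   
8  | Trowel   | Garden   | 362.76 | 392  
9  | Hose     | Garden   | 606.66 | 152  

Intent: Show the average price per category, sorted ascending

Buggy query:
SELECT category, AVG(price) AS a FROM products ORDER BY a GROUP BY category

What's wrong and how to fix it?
Bug: GROUP BY must precede ORDER BY

Fix: Reorder: SELECT … FROM … GROUP BY … ORDER BY …

Corrected query:
SELECT category, AVG(price) AS a FROM products GROUP BY category ORDER BY a

Result:
category | a         
---------+-----------
Garden   | 538.226667
Office   | 542.428333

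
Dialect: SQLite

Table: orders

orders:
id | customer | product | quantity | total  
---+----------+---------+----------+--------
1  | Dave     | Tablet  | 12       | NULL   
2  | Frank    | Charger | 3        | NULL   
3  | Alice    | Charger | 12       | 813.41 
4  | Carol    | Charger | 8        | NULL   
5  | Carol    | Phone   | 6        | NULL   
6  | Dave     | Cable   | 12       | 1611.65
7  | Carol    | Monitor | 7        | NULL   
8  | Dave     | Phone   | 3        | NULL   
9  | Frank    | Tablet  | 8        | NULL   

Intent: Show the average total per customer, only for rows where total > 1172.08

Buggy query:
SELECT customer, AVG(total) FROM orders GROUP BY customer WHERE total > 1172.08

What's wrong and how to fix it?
Bug: WHERE cannot follow GROUP BY

Fix: Move the WHERE clause before GROUP BY

Corrected query:
SELECT customer, AVG(total) FROM orders WHERE total > 1172.08 GROUP BY customer

Result:
customer | AVG(total)
---------+-----------
Dave     | 1611.65   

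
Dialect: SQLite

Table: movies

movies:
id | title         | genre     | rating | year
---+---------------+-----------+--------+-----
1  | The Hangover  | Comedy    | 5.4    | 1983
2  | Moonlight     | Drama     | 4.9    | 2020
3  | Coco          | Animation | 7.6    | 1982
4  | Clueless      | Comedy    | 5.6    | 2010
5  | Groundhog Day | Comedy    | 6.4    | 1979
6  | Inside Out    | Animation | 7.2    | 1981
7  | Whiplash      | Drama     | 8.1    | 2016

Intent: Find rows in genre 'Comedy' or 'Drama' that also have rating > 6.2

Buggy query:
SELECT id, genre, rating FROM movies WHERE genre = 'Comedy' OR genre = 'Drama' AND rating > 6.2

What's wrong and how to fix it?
Bug: AND binds tighter than OR, so this parses as genre = 'Comedy' OR (genre = 'Drama' AND rating > 6.2)

Fix: Add parentheses around the OR so the AND applies to both alternatives

Corrected query:
SELECT id, genre, rating FROM movies WHERE (genre = 'Comedy' OR genre = 'Drama') AND rating > 6.2

Result:
id | genre  | rating
---+--------+-------
5  | Comedy | 6.4   
7  | Drama  | 8.1   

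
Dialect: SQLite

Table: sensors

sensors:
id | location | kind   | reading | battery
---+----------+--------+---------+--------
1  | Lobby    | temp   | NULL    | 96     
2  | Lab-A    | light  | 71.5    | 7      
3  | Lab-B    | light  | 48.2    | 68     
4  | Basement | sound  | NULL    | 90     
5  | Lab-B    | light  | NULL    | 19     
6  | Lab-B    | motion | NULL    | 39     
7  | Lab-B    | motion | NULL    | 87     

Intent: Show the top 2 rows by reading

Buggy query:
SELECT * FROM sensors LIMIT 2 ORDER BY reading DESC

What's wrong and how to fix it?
Bug: LIMIT must come after ORDER BY

Fix: Sort with ORDER BY, then apply LIMIT

Corrected query:
SELECT * FROM sensors ORDER BY reading DESC LIMIT 2

Result:
id | location | kind  | reading | battery
---+----------+-------+---------+--------
2  | Lab-A    | light | 71.5    | 7      
3  | Lab-B    | light | 48.2    | 68     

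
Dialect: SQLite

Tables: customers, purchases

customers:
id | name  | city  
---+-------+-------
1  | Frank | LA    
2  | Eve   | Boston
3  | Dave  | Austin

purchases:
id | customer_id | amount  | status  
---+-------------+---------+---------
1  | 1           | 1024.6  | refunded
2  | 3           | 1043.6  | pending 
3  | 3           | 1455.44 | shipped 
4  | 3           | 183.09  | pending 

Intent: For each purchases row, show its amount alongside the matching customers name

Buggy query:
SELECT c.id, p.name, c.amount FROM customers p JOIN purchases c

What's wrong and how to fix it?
Bug: JOIN with no ON clause produces a cartesian product; every purchases row pairs with every customers row

Fix: Specify the join condition linking the foreign key to the parent id

Corrected query:
SELECT c.id, p.name, c.amount FROM customers p JOIN purchases c ON c.customer_id = p.id

Result:
id | name  | amount 
---+-------+--------
1  | Frank | 1024.6 
2  | Dave  | 1043.6 
3  | Dave  | 1455.44
4  | Dave  | 183.09 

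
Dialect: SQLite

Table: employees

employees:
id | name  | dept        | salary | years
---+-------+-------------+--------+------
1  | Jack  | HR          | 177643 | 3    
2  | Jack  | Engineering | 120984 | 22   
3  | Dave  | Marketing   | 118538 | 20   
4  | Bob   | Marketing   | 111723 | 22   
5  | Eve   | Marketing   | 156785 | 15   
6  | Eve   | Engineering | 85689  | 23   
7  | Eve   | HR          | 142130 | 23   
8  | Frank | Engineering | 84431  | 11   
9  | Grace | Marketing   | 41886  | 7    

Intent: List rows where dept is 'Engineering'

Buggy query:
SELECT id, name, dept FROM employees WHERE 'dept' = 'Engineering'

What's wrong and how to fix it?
Bug: Single quotes denote string literals in SQL; the column name is being compared as a constant string

Fix: Reference the column as dept without single quotes

Corrected query:
SELECT id, name, dept FROM employees WHERE dept = 'Engineering'

Result:
id | name  | dept       
---+-------+------------
2  | Jack  | Engineering
6  | Eve   | Engineering
8  | Frank | Engineering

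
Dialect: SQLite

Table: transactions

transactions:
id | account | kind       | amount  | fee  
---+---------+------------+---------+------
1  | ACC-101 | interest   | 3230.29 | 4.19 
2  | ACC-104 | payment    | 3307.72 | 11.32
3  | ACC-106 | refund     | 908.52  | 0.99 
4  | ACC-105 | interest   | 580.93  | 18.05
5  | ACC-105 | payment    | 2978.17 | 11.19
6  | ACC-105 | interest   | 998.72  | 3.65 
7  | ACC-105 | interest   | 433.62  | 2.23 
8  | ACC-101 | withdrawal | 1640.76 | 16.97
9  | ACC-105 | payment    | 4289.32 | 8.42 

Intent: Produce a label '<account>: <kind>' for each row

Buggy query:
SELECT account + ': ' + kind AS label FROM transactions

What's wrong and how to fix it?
Bug: '+' is numeric addition; on text columns SQLite converts them to 0 instead of concatenating

Fix: Replace + with || to concatenate text

Corrected query:
SELECT account || ': ' || kind AS label FROM transactions

Result:
label              
-------------------
ACC-101: interest  
ACC-104: payment   
ACC-106: refund    
ACC-105: interest  
ACC-105: payment   
ACC-105: interest  
ACC-105: interest  
ACC-101: withdrawal
ACC-105: payment   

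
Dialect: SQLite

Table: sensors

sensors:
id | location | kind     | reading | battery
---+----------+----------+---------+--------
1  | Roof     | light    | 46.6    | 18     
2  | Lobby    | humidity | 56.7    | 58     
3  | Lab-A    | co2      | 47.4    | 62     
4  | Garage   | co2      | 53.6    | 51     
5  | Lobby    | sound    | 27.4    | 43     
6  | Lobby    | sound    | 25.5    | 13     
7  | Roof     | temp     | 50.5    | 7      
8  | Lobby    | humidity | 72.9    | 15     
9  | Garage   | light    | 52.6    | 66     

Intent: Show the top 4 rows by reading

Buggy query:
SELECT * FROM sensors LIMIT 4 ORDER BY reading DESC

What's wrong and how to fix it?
Bug: LIMIT must come after ORDER BY

Fix: Swap the clauses: ORDER BY first, then LIMIT

Corrected query:
SELECT * FROM sensors ORDER BY reading DESC LIMIT 4

Result:
id | location | kind     | reading | battery
---+----------+----------+---------+--------
8  | Lobby    | humidity | 72.9    | 15     
2  | Lobby    | humidity | 56.7    | 58     
4  | Garage   | co2      | 53.6    | 51     
9  | Garage   | light    | 52.6    | 66     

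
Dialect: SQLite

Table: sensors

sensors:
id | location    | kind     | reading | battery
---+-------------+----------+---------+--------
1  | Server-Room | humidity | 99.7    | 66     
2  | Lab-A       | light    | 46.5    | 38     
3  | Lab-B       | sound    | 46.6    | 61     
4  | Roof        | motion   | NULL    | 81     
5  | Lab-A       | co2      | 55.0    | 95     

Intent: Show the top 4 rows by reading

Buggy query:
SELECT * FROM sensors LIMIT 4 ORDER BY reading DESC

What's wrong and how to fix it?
Bug: ORDER BY cannot follow LIMIT; LIMIT is the final clause

Fix: Swap the clauses: ORDER BY first, then LIMIT

Corrected query:
SELECT * FROM sensors ORDER BY reading DESC LIMIT 4

Result:
id | location    | kind     | reading | battery
---+-------------+----------+---------+--------
1  | Server-Room | humidity | 99.7    | 66     
5  | Lab-A       | co2      | 55      | 95     
3  | Lab-B       | sound    | 46.6    | 61     
2  | Lab-A       | light    | 46.5    | 38     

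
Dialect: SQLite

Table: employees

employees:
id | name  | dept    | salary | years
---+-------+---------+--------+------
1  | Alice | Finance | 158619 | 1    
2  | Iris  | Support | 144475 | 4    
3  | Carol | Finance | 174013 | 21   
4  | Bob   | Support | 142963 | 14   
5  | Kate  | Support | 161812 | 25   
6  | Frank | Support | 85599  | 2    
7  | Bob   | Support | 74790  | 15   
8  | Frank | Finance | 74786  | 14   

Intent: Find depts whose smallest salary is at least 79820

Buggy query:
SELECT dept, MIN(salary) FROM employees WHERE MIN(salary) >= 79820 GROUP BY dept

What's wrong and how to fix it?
Bug: MIN() in WHERE is a misuse of aggregate

Fix: Use HAVING for the per-group MIN condition

Corrected query:
SELECT dept, MIN(salary) FROM employees GROUP BY dept HAVING MIN(salary) >= 79820

Result:
(no rows)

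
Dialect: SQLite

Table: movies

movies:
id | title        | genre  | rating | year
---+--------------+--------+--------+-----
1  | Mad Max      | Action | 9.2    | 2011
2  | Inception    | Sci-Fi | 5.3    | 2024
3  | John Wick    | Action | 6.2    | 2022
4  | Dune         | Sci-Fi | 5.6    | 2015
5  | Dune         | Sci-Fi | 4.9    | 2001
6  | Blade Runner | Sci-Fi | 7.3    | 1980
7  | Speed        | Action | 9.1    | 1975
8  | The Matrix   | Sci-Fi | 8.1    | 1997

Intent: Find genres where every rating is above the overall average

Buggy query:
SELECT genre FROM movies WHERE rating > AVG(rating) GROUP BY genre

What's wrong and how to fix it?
Bug: AVG() is an aggregate; it can't sit directly in WHERE

Fix: Use a subquery for AVG and a HAVING MIN(...) filter so the condition holds for every row in the group

Corrected query:
SELECT genre FROM movies GROUP BY genre HAVING MIN(rating) > (SELECT AVG(rating) FROM movies)

Result:
(no rows)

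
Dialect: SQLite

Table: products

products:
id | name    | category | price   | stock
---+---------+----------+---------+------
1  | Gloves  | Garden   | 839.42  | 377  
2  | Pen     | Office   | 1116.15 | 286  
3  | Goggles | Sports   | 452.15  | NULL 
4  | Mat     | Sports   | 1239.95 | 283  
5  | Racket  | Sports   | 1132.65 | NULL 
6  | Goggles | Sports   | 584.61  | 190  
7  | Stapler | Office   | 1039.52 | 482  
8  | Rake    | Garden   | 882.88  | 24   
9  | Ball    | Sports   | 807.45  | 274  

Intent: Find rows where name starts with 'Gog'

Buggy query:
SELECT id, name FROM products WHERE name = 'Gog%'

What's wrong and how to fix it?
Bug: Wildcards only work with LIKE; '=' treats '%' as a literal character

Fix: Replace '=' with LIKE so 'Gog%' is treated as a pattern

Corrected query:
SELECT id, name FROM products WHERE name LIKE 'Gog%'

Result:
id | name   
---+--------
3  | Goggles
6  | Goggles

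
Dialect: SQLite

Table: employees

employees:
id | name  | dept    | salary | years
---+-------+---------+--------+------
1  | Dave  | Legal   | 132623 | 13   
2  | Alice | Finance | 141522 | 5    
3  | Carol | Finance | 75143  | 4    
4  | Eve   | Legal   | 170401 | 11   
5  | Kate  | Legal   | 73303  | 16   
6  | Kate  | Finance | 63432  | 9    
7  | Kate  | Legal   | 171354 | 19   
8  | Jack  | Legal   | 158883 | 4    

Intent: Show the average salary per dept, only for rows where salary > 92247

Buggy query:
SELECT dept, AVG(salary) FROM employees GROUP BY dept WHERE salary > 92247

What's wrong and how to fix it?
Bug: WHERE cannot follow GROUP BY

Fix: Place WHERE between FROM and GROUP BY

Corrected query:
SELECT dept, AVG(salary) FROM employees WHERE salary > 92247 GROUP BY dept

Result:
dept    | AVG(salary)
--------+------------
Finance | 141522     
Legal   | 158315.25  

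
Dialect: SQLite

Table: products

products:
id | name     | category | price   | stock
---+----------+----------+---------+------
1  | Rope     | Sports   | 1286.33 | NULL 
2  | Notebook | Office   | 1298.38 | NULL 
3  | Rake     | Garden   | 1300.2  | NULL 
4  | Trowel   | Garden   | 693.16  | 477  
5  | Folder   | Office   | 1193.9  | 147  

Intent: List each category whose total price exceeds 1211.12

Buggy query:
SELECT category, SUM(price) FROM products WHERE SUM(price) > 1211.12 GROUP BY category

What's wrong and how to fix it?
Bug: WHERE runs before GROUP BY, so aggregates aren't available there

Fix: Use HAVING (which filters groups after aggregation) instead of WHERE

Corrected query:
SELECT category, SUM(price) FROM products GROUP BY category HAVING SUM(price) > 1211.12

Result:
category | SUM(price)
---------+-----------
Garden   | 1993.36   
Office   | 2492.28   
Sports   | 1286.33   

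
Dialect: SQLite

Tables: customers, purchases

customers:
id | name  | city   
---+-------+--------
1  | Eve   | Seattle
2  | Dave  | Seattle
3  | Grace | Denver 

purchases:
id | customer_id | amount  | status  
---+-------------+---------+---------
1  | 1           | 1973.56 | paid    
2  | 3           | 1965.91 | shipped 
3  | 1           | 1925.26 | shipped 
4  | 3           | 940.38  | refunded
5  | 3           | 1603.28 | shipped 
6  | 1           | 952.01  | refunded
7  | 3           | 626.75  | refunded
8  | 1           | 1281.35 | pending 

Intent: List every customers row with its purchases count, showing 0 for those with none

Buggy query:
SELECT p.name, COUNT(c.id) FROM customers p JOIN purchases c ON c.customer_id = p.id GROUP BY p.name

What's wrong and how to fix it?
Bug: INNER JOIN drops customers rows that have no matching purchases rows

Fix: Use LEFT JOIN so parents without children still appear (COUNT(c.id) gives 0)

Corrected query:
SELECT p.name, COUNT(c.id) FROM customers p LEFT JOIN purchases c ON c.customer_id = p.id GROUP BY p.name

Result:
name  | COUNT(c.id)
------+------------
Dave  | 0          
Eve   | 4          
Grace | 4          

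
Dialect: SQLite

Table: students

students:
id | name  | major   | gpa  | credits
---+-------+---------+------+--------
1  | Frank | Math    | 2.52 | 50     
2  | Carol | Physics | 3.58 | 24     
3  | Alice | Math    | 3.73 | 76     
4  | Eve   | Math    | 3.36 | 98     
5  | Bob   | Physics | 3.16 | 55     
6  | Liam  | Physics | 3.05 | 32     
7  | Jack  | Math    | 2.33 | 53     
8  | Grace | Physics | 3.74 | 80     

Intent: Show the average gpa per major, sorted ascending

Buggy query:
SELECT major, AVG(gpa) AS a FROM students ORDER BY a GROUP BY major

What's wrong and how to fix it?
Bug: ORDER BY appears before GROUP BY; SQL clause order requires GROUP BY first

Fix: Reorder: SELECT … FROM … GROUP BY … ORDER BY …

Corrected query:
SELECT major, AVG(gpa) AS a FROM students GROUP BY major ORDER BY a

Result:
major   | a     
--------+-------
Math    | 2.985 
Physics | 3.3825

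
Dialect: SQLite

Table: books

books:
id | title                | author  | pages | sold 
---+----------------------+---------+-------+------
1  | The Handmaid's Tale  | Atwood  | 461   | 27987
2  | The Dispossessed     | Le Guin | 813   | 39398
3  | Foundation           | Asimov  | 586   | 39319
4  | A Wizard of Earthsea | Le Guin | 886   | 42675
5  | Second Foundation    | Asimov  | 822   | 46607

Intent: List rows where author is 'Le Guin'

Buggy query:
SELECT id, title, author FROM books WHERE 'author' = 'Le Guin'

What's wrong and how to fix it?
Bug: 'author' in single quotes is a string literal, not the column; the comparison is literal-vs-literal and never true

Fix: Reference the column as author without single quotes

Corrected query:
SELECT id, title, author FROM books WHERE author = 'Le Guin'

Result:
id | title                | author 
---+----------------------+--------
2  | The Dispossessed     | Le Guin
4  | A Wizard of Earthsea | Le Guin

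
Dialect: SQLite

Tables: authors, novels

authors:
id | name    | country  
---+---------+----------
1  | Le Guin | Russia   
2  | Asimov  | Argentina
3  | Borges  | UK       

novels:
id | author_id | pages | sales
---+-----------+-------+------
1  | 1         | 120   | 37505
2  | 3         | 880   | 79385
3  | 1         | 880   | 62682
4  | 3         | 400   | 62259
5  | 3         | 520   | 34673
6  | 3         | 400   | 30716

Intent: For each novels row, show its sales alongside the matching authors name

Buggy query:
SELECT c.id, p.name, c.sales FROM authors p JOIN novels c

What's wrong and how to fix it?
Bug: Missing join condition: each novels row is matched to all authors rows instead of just its own

Fix: Specify the join condition linking the foreign key to the parent id

Corrected query:
SELECT c.id, p.name, c.sales FROM authors p JOIN novels c ON c.author_id = p.id

Result:
id | name    | sales
---+---------+------
1  | Le Guin | 37505
2  | Borges  | 79385
3  | Le Guin | 62682
4  | Borges  | 62259
5  | Borges  | 34673
6  | Borges  | 30716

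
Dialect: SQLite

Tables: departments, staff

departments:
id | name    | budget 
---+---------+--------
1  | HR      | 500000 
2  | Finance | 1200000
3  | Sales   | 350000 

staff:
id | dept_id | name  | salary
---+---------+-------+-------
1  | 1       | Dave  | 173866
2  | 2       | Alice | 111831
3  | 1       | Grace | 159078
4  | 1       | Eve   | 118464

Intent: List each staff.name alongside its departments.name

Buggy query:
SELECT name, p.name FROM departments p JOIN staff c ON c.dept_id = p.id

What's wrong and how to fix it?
Bug: Both tables have a 'name' column; the unqualified reference is ambiguous

Fix: Prefix ambiguous columns with the table alias

Corrected query:
SELECT c.name, p.name FROM departments p JOIN staff c ON c.dept_id = p.id

Result:
name  | name   
------+--------
Dave  | HR     
Alice | Finance
Grace | HR     
Eve   | HR     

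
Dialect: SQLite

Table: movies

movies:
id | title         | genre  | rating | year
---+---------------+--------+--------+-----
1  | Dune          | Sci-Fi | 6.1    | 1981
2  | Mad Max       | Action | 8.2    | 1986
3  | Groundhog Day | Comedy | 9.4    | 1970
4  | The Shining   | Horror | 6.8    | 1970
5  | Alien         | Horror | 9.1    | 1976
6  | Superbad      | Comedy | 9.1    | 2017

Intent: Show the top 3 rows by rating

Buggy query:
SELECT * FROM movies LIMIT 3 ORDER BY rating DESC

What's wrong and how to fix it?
Bug: LIMIT must come after ORDER BY

Fix: Swap the clauses: ORDER BY first, then LIMIT

Corrected query:
SELECT * FROM movies ORDER BY rating DESC LIMIT 3

Result:
id | title         | genre  | rating | year
---+---------------+--------+--------+-----
3  | Groundhog Day | Comedy | 9.4    | 1970
5  | Alien         | Horror | 9.1    | 1976
6  | Superbad      | Comedy | 9.1    | 2017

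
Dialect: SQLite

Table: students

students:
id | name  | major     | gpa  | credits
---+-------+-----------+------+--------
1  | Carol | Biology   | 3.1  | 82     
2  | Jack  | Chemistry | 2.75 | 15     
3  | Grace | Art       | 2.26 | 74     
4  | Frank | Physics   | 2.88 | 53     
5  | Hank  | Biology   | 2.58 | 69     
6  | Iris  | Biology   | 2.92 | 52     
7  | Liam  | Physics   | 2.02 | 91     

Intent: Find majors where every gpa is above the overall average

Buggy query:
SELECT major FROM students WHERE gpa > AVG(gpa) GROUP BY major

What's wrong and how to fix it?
Bug: AVG() is an aggregate; it can't sit directly in WHERE

Fix: Use a subquery for AVG and a HAVING MIN(...) filter so the condition holds for every row in the group

Corrected query:
SELECT major FROM students GROUP BY major HAVING MIN(gpa) > (SELECT AVG(gpa) FROM students)

Result:
major    
---------
Chemistry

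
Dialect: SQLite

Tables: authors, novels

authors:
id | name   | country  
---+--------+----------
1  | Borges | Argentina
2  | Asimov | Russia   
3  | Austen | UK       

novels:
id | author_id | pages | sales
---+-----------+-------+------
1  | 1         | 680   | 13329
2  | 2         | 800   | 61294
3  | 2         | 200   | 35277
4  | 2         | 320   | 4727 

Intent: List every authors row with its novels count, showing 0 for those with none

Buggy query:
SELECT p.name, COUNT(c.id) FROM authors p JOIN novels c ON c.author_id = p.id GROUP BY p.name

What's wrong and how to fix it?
Bug: INNER JOIN drops authors rows that have no matching novels rows

Fix: Switch to LEFT JOIN to retain unmatched parent rows

Corrected query:
SELECT p.name, COUNT(c.id) FROM authors p LEFT JOIN novels c ON c.author_id = p.id GROUP BY p.name

Result:
name   | COUNT(c.id)
-------+------------
Asimov | 3          
Austen | 0          
Borges | 1          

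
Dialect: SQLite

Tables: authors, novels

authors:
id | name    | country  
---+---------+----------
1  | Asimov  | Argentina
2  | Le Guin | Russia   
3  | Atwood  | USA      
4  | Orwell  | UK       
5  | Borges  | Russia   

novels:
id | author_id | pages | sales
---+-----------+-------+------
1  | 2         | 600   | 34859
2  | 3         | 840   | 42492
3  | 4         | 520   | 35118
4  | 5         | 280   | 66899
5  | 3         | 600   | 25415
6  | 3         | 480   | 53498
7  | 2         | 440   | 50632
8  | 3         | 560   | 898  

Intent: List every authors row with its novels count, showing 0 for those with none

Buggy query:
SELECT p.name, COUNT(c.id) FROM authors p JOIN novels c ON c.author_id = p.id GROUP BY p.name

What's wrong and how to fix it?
Bug: INNER JOIN drops authors rows that have no matching novels rows

Fix: Use LEFT JOIN so parents without children still appear (COUNT(c.id) gives 0)

Corrected query:
SELECT p.name, COUNT(c.id) FROM authors p LEFT JOIN novels c ON c.author_id = p.id GROUP BY p.name

Result:
name    | COUNT(c.id)
--------+------------
Asimov  | 0          
Atwood  | 4          
Borges  | 1          
Le Guin | 2          
Orwell  | 1          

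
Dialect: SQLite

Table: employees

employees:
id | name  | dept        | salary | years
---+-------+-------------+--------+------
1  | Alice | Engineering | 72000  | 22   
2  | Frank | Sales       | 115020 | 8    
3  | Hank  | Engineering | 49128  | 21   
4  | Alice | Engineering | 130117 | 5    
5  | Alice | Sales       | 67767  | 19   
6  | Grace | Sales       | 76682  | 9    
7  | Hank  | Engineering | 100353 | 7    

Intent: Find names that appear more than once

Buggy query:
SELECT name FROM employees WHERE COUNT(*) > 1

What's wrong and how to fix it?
Bug: COUNT(*) is an aggregate and cannot be used in WHERE

Fix: Group first, then use HAVING for the count condition

Corrected query:
SELECT name FROM employees GROUP BY name HAVING COUNT(*) > 1

Result:
name 
-----
Alice
Hank 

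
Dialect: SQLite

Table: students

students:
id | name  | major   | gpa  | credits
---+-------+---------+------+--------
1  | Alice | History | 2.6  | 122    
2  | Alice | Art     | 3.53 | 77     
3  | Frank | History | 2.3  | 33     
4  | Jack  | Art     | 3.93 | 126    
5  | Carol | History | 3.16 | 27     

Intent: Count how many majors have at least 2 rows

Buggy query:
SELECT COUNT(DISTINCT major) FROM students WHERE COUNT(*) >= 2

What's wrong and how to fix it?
Bug: WHERE filters individual rows, not groups, so a group-level COUNT is invalid there

Fix: Group first with HAVING COUNT(*) >= 2, then COUNT the resulting groups

Corrected query:
SELECT COUNT(*) FROM (SELECT major FROM students GROUP BY major HAVING COUNT(*) >= 2)

Result:
COUNT(*)
--------
2       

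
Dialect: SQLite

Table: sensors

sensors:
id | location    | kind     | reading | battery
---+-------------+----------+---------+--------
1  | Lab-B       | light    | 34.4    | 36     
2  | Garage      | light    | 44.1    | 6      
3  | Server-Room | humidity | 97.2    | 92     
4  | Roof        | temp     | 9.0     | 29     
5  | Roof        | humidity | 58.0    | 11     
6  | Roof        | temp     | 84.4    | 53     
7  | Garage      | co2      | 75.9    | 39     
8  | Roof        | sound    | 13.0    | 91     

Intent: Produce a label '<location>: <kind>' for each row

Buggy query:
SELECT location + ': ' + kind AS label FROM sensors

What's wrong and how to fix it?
Bug: SQLite uses || for string concatenation; + coerces text to numbers (yielding 0)

Fix: Use the || operator for string concatenation

Corrected query:
SELECT location || ': ' || kind AS label FROM sensors

Result:
label                
---------------------
Lab-B: light         
Garage: light        
Server-Room: humidity
Roof: temp           
Roof: humidity       
Roof: temp           
Garage: co2          
Roof: sound          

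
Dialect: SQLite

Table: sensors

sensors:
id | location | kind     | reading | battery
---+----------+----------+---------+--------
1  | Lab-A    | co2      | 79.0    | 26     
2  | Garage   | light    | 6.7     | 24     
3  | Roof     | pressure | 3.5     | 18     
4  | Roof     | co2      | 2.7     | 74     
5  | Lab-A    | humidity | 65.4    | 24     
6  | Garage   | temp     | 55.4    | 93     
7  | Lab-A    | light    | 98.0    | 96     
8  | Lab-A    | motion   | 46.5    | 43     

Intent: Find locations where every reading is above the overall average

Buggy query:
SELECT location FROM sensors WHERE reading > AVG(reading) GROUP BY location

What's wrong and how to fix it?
Bug: WHERE evaluates per row before aggregation, so AVG() is unavailable

Fix: Use a subquery for AVG and a HAVING MIN(...) filter so the condition holds for every row in the group

Corrected query:
SELECT location FROM sensors GROUP BY location HAVING MIN(reading) > (SELECT AVG(reading) FROM sensors)

Result:
location
--------
Lab-A   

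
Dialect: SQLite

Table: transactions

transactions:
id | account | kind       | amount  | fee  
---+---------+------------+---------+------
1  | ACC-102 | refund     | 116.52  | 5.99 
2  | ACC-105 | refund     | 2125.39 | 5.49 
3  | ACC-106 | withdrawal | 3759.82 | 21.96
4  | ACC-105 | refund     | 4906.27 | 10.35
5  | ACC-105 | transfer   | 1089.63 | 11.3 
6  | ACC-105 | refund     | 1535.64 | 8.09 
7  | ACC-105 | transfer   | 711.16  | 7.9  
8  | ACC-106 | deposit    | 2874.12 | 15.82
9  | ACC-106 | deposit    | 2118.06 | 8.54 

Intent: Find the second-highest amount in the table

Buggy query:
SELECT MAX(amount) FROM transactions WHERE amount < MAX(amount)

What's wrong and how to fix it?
Bug: The inner MAX is an aggregate inside WHERE, which is not allowed

Fix: Compute the overall MAX in a subquery, then take MAX of rows below it

Corrected query:
SELECT MAX(amount) FROM transactions WHERE amount < (SELECT MAX(amount) FROM transactions)

Result:
MAX(amount)
-----------
3759.82    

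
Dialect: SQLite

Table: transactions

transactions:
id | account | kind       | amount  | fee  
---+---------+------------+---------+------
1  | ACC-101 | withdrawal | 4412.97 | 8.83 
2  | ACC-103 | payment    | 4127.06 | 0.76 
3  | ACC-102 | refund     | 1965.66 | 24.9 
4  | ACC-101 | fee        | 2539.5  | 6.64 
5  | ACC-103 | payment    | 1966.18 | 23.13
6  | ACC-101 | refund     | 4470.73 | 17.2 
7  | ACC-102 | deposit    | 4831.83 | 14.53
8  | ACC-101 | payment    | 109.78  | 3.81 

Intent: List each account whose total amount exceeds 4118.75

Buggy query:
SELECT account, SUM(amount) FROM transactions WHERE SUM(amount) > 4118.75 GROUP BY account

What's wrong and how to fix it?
Bug: WHERE runs before GROUP BY, so aggregates aren't available there

Fix: Move the aggregate condition to a HAVING clause

Corrected query:
SELECT account, SUM(amount) FROM transactions GROUP BY account HAVING SUM(amount) > 4118.75

Result:
account | SUM(amount)
--------+------------
ACC-101 | 11532.98   
ACC-102 | 6797.49    
ACC-103 | 6093.24    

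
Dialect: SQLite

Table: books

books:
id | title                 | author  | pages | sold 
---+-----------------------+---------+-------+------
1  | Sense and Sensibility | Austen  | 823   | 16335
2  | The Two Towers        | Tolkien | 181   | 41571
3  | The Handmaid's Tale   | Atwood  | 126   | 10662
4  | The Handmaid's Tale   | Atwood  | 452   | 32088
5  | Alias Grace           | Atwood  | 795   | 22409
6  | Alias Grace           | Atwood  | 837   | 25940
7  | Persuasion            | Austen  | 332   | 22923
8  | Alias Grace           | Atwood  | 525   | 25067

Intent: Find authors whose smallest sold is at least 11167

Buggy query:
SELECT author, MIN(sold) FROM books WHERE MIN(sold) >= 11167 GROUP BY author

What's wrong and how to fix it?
Bug: MIN() in WHERE is a misuse of aggregate

Fix: Replace WHERE with HAVING after the GROUP BY

Corrected query:
SELECT author, MIN(sold) FROM books GROUP BY author HAVING MIN(sold) >= 11167

Result:
author  | MIN(sold)
--------+----------
Austen  | 16335    
Tolkien | 41571    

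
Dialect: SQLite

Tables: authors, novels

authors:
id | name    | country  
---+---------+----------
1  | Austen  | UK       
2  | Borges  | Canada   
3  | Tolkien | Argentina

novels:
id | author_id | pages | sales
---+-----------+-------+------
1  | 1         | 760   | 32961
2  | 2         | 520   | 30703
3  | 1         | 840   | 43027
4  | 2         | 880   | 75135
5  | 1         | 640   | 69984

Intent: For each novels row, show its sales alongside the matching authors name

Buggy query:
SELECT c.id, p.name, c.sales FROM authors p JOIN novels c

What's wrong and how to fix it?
Bug: JOIN with no ON clause produces a cartesian product; every novels row pairs with every authors row

Fix: Add ON c.author_id = p.id to the JOIN

Corrected query:
SELECT c.id, p.name, c.sales FROM authors p JOIN novels c ON c.author_id = p.id

Result:
id | name   | sales
---+--------+------
1  | Austen | 32961
2  | Borges | 30703
3  | Austen | 43027
4  | Borges | 75135
5  | Austen | 69984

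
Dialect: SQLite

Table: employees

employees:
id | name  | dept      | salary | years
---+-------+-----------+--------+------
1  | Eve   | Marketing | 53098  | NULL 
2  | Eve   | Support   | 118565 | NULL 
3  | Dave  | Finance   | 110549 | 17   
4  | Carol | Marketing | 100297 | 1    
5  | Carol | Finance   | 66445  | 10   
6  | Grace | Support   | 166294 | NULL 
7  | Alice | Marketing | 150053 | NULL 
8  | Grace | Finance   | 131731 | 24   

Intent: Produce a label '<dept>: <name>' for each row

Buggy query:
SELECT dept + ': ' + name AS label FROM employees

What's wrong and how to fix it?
Bug: SQLite uses || for string concatenation; + coerces text to numbers (yielding 0)

Fix: Replace + with || to concatenate text

Corrected query:
SELECT dept || ': ' || name AS label FROM employees

Result:
label           
----------------
Marketing: Eve  
Support: Eve    
Finance: Dave   
Marketing: Carol
Finance: Carol  
Support: Grace  
Marketing: Alice
Finance: Grace  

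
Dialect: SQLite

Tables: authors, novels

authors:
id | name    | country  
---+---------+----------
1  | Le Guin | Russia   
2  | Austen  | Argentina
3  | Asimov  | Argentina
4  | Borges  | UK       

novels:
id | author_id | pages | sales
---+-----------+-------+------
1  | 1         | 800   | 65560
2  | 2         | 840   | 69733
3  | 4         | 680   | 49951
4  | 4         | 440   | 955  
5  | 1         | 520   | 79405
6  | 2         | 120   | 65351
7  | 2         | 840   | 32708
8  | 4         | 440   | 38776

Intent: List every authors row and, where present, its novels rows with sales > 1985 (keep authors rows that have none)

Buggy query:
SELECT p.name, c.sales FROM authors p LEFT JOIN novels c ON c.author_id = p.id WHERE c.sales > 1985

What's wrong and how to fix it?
Bug: Filtering c.sales in WHERE discards the NULL rows produced by LEFT JOIN, turning it into an inner join

Fix: Move the right-table condition into the ON clause so unmatched parents are kept

Corrected query:
SELECT p.name, c.sales FROM authors p LEFT JOIN novels c ON c.author_id = p.id AND c.sales > 1985

Result:
name    | sales
--------+------
Le Guin | 65560
Le Guin | 79405
Austen  | 32708
Austen  | 65351
Austen  | 69733
Asimov  | NULL 
Borges  | 38776
Borges  | 49951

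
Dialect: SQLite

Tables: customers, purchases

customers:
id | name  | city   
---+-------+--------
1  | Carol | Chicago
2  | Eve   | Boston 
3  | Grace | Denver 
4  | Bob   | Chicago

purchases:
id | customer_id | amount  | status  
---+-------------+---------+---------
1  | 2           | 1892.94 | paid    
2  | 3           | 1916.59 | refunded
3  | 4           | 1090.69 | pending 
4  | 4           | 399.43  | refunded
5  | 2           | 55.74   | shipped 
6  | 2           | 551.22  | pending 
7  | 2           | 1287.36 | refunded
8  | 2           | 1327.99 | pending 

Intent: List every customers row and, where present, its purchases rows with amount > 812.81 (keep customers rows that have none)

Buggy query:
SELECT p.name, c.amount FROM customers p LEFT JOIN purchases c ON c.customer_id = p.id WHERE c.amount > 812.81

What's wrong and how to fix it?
Bug: Filtering c.amount in WHERE discards the NULL rows produced by LEFT JOIN, turning it into an inner join

Fix: Put 'c.amount > 812.81' in the JOIN's ON clause instead of WHERE

Corrected query:
SELECT p.name, c.amount FROM customers p LEFT JOIN purchases c ON c.customer_id = p.id AND c.amount > 812.81

Result:
name  | amount 
------+--------
Carol | NULL   
Eve   | 1287.36
Eve   | 1327.99
Eve   | 1892.94
Grace | 1916.59
Bob   | 1090.69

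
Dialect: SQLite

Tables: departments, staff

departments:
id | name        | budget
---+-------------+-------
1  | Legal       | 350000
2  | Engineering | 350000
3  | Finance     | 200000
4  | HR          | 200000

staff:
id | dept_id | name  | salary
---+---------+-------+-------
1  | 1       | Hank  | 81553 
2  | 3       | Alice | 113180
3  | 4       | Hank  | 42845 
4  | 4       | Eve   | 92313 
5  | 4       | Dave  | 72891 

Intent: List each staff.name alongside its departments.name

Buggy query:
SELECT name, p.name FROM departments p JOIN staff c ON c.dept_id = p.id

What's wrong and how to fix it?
Bug: Both tables have a 'name' column; the unqualified reference is ambiguous

Fix: Prefix ambiguous columns with the table alias

Corrected query:
SELECT c.name, p.name FROM departments p JOIN staff c ON c.dept_id = p.id

Result:
name  | name   
------+--------
Hank  | Legal  
Alice | Finance
Hank  | HR     
Eve   | HR     
Dave  | HR     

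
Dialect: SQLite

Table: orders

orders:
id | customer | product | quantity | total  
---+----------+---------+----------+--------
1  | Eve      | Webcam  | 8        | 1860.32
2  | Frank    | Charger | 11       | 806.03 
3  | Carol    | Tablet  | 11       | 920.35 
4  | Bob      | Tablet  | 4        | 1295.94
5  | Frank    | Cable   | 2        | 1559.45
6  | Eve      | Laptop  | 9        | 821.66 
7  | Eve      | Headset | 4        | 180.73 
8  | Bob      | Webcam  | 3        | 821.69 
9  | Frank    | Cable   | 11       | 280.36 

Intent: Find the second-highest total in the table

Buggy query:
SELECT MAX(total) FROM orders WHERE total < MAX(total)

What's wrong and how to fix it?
Bug: MAX(total) on the right of the comparison is an aggregate-in-WHERE error

Fix: Put the inner MAX in a scalar subquery

Corrected query:
SELECT MAX(total) FROM orders WHERE total < (SELECT MAX(total) FROM orders)

Result:
MAX(total)
----------
1559.45   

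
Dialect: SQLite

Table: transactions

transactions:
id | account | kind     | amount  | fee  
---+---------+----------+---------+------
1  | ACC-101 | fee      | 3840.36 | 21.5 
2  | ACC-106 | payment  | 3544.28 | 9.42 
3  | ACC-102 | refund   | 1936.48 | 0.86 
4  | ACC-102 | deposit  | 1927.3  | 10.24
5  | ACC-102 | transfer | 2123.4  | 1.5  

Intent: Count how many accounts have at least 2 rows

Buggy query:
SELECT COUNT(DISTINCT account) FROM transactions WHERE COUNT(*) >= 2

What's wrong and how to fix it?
Bug: WHERE filters individual rows, not groups, so a group-level COUNT is invalid there

Fix: Use a subquery that GROUPs and filters with HAVING, then count its rows

Corrected query:
SELECT COUNT(*) FROM (SELECT account FROM transactions GROUP BY account HAVING COUNT(*) >= 2)

Result:
COUNT(*)
--------
1       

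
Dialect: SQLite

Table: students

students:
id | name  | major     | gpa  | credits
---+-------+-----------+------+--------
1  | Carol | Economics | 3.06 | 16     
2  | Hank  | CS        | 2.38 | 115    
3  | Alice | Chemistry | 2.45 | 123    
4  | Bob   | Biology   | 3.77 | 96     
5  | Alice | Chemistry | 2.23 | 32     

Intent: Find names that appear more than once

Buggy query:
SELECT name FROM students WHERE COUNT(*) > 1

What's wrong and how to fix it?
Bug: WHERE can't reference COUNT(*); aggregates are computed after WHERE

Fix: Group first, then use HAVING for the count condition

Corrected query:
SELECT name FROM students GROUP BY name HAVING COUNT(*) > 1

Result:
name 
-----
Alice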